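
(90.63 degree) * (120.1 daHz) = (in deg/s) 1 degree = 0.017453293 rad, so 90.63 degree = 90.63 * 0.017453293 = 1.5817919 rad. 1 daHz = 10 Hz, so 120.1 daHz = 120.1 * 10 = 1201 Hz. Combine: 1.5817919 rad * 1201 Hz = 1899.7321 rad/s. 1 deg/s = 0.017453293 rad/s, so 1899.7321 rad/s = 1899.7321 / 0.017453293 = 108846.63 deg/s ≈ 1.088e+05 deg/s (4 s.f.). Final answer: 1.088e+05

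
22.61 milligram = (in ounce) 0.0007975. Check: 1 milligram = 1e-06 kg, so 22.61 milligram = 22.61 * 1e-06 = 2.261e-05 kg. 1 ounce = 0.028349523 kg, so 2.261e-05 kg = 2.261e-05 / 0.028349523 = 0.00079754428 ounce ≈ 0.0007975 ounce (4 s.f.).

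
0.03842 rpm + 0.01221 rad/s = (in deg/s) 0.9301. Check: 1 rpm = 0.10471976 rad/s, so 0.03842 rpm = 0.03842 * 0.10471976 = 0.004023333 rad/s. 0.01221 rad/s is already in rad/s. Sum: 0.004023333 + 0.01221 = 0.016233333 rad/s. 1 deg/s = 0.017453293 rad/s, so 0.016233333 rad/s = 0.016233333 / 0.017453293 = 0.93010147 deg/s ≈ 0.9301 deg/s (4 s.f.).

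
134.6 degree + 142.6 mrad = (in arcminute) 8566. Check: 1 degree = 0.017453293 rad, so 134.6 degree = 134.6 * 0.017453293 = 2.3492132 rad. 1 mrad = 0.001 rad, so 142.6 mrad = 142.6 * 0.001 = 0.1426 rad. Sum: 2.3492132 + 0.1426 = 2.4918132 rad. 1 arcminute = 0.00029088821 rad, so 2.4918132 rad = 2.4918132 / 0.00029088821 = 8566.2227 arcminute ≈ 8566 arcminute (4 s.f.).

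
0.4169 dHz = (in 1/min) 1 dHz = 0.1 Hz, so 0.4169 dHz = 0.4169 * 0.1 = 0.04169 Hz. 1 1/min = 0.016666667 Hz, so 0.04169 Hz = 0.04169 / 0.016666667 = 2.5014 1/min ≈ 2.501 1/min (4 s.f.). Final answer: 2.501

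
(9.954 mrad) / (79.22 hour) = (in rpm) 3.333e-07. Check: 1 mrad = 0.001 rad, so 9.954 mrad = 9.954 * 0.001 = 0.009954 rad. 1 hour = 3600 s, so 79.22 hour = 79.22 * 3600 = 285192 s. Combine: 0.009954 rad / 285192 s = 3.4902802e-08 rad/s. 1 rpm = 0.10471976 rad/s, so 3.4902802e-08 rad/s = 3.4902802e-08 / 0.10471976 = 3.3329721e-07 rpm ≈ 3.333e-07 rpm (4 s.f.).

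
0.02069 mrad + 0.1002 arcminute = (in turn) 7.932e-06. Check: 1 mrad = 0.001 rad, so 0.02069 mrad = 0.02069 * 0.001 = 2.069e-05 rad. 1 arcminute = 0.00029088821 rad, so 0.1002 arcminute = 0.1002 * 0.00029088821 = 2.9146999e-05 rad. Sum: 2.069e-05 + 2.9146999e-05 = 4.9836999e-05 rad. 1 turn = 6.2831853 rad, so 4.9836999e-05 rad = 4.9836999e-05 / 6.2831853 = 7.9318047e-06 turn ≈ 7.932e-06 turn (4 s.f.).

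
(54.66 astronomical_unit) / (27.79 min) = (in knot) 9.533e+09. Check: 1 astronomical_unit = 1.4959787e+11 m, so 54.66 astronomical_unit = 54.66 * 1.4959787e+11 = 8.1770196e+12 m. 1 min = 60 s, so 27.79 min = 27.79 * 60 = 1667.4 s. Combine: 8.1770196e+12 m / 1667.4 s = 4.904054e+09 m/s. 1 knot = 0.51444444 m/s, so 4.904054e+09 m/s = 4.904054e+09 / 0.51444444 = 9.5327183e+09 knot ≈ 9.533e+09 knot (4 s.f.).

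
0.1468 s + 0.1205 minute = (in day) 8.538e-05. Check: 0.1468 s is already in s. 1 minute = 60 s, so 0.1205 minute = 0.1205 * 60 = 7.23 s. Sum: 0.1468 + 7.23 = 7.3768 s. 1 day = 86400 s, so 7.3768 s = 7.3768 / 86400 = 8.537963e-05 day ≈ 8.538e-05 day (4 s.f.).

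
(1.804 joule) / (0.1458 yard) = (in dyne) 1.353e+06. Check: 1.804 joule = 1.804 J. 1 yard = 0.9144 m, so 0.1458 yard = 0.1458 * 0.9144 = 0.13331952 m. Combine: 1.804 J / 0.13331952 m = 13.531402 N. 1 dyne = 1e-05 N, so 13.531402 N = 13.531402 / 1e-05 = 1353140.2 dyne ≈ 1.353e+06 dyne (4 s.f.).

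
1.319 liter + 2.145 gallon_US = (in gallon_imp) 2.076. Check: 1 liter = 0.001 m^3, so 1.319 liter = 1.319 * 0.001 = 0.001319 m^3. 1 gallon_US = 0.0037854118 m^3, so 2.145 gallon_US = 2.145 * 0.0037854118 = 0.0081197083 m^3. Sum: 0.001319 + 0.0081197083 = 0.0094387083 m^3. 1 gallon_imp = 0.00454609 m^3, so 0.0094387083 m^3 = 0.0094387083 / 0.00454609 = 2.0762256 gallon_imp ≈ 2.076 gallon_imp (4 s.f.).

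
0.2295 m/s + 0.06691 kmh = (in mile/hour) 0.2295 m/s is already in m/s. 1 kmh = 0.27777778 m/s, so 0.06691 kmh = 0.06691 * 0.27777778 = 0.018586111 m/s. Sum: 0.2295 + 0.018586111 = 0.24808611 m/s. 1 mile/hour = 0.44704 m/s, so 0.24808611 m/s = 0.24808611 / 0.44704 = 0.55495283 mile/hour ≈ 0.555 mile/hour (4 s.f.). Final answer: 0.555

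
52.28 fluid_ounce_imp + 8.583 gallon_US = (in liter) 33.98. Check: 1 fluid_ounce_imp = 2.8413063e-05 m^3, so 52.28 fluid_ounce_imp = 52.28 * 2.8413063e-05 = 0.0014854349 m^3. 1 gallon_US = 0.0037854118 m^3, so 8.583 gallon_US = 8.583 * 0.0037854118 = 0.032490189 m^3. Sum: 0.0014854349 + 0.032490189 = 0.033975624 m^3. 1 liter = 0.001 m^3, so 0.033975624 m^3 = 0.033975624 / 0.001 = 33.975624 liter ≈ 33.98 liter (4 s.f.).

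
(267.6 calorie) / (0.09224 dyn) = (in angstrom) 1.214e+19. Check: 1 calorie = 4.184 J, so 267.6 calorie = 267.6 * 4.184 = 1119.6384 J. 1 dyn = 1e-05 N, so 0.09224 dyn = 0.09224 * 1e-05 = 9.224e-07 N. Combine: 1119.6384 J / 9.224e-07 N = 1.2138317e+09 m. 1 angstrom = 1e-10 m, so 1.2138317e+09 m = 1.2138317e+09 / 1e-10 = 1.2138317e+19 angstrom ≈ 1.214e+19 angstrom (4 s.f.).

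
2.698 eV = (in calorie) 1.033e-19. Check: 1 eV = 1.6021766e-19 J, so 2.698 eV = 2.698 * 1.6021766e-19 = 4.3226726e-19 J. 1 calorie = 4.184 J, so 4.3226726e-19 J = 4.3226726e-19 / 4.184 = 1.0331435e-19 calorie ≈ 1.033e-19 calorie (4 s.f.).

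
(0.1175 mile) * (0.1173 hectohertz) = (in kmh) 7985. Check: 1 mile = 1609.344 m, so 0.1175 mile = 0.1175 * 1609.344 = 189.09792 m. 1 hectohertz = 100 Hz, so 0.1173 hectohertz = 0.1173 * 100 = 11.73 Hz. Combine: 189.09792 m * 11.73 Hz = 2218.1186 m/s. 1 kmh = 0.27777778 m/s, so 2218.1186 m/s = 2218.1186 / 0.27777778 = 7985.227 kmh ≈ 7985 kmh (4 s.f.).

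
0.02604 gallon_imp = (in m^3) 0.0001184. Check: 1 gallon_imp = 0.00454609 m^3, so 0.02604 gallon_imp = 0.02604 * 0.00454609 = 0.00011838018 m^3. Result: 0.00011838018 m^3 ≈ 0.0001184 m^3 (4 s.f.).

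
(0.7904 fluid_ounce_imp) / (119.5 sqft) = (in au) 1 fluid_ounce_imp = 2.8413063e-05 m^3, so 0.7904 fluid_ounce_imp = 0.7904 * 2.8413063e-05 = 2.2457685e-05 m^3. 1 sqft = 0.09290304 m^2, so 119.5 sqft = 119.5 * 0.09290304 = 11.101913 m^2. Combine: 2.2457685e-05 m^3 / 11.101913 m^2 = 2.0228662e-06 m. 1 au = 1.4959787e+11 m, so 2.0228662e-06 m = 2.0228662e-06 / 1.4959787e+11 = 1.3522025e-17 au ≈ 1.352e-17 au (4 s.f.). Final answer: 1.352e-17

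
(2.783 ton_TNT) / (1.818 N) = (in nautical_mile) 1 ton_TNT = 4.184e+09 J, so 2.783 ton_TNT = 2.783 * 4.184e+09 = 1.1644072e+10 J. 1.818 N is already in N. Combine: 1.1644072e+10 J / 1.818 N = 6.4048801e+09 m. 1 nautical_mile = 1852 m, so 6.4048801e+09 m = 6.4048801e+09 / 1852 = 3458358.6 nautical_mile ≈ 3.458e+06 nautical_mile (4 s.f.). Final answer: 3.458e+06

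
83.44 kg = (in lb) 184. Check: 1 lb = 0.45359237 kg, so 83.44 kg = 83.44 / 0.45359237 = 183.95371 lb ≈ 184 lb (4 s.f.).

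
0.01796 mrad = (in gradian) 1 mrad = 0.001 rad, so 0.01796 mrad = 0.01796 * 0.001 = 1.796e-05 rad. 1 gradian = 0.015707963 rad, so 1.796e-05 rad = 1.796e-05 / 0.015707963 = 0.0011433691 gradian ≈ 0.001143 gradian (4 s.f.). Final answer: 0.001143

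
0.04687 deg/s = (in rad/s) 1 deg/s = 0.017453293 rad/s, so 0.04687 deg/s = 0.04687 * 0.017453293 = 0.00081803582 rad/s. Result: 0.00081803582 rad/s ≈ 0.000818 rad/s (4 s.f.). Final answer: 0.000818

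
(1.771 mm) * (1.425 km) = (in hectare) 0.0002524. Check: 1 mm = 0.001 m, so 1.771 mm = 1.771 * 0.001 = 0.001771 m. 1 km = 1000 m, so 1.425 km = 1.425 * 1000 = 1425 m. Combine: 0.001771 m * 1425 m = 2.523675 m^2. 1 hectare = 10000 m^2, so 2.523675 m^2 = 2.523675 / 10000 = 0.0002523675 hectare ≈ 0.0002524 hectare (4 s.f.).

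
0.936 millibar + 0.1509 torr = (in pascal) 113.7. Check: 1 millibar = 100 Pa, so 0.936 millibar = 0.936 * 100 = 93.6 Pa. 1 torr = 133.32237 Pa, so 0.1509 torr = 0.1509 * 133.32237 = 20.118345 Pa. Sum: 93.6 + 20.118345 = 113.71835 Pa. 113.71835 Pa = 113.71835 pascal ≈ 113.7 pascal (4 s.f.).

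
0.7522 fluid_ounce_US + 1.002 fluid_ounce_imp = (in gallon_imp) 0.01116. Check: 1 fluid_ounce_US = 2.957353e-05 m^3, so 0.7522 fluid_ounce_US = 0.7522 * 2.957353e-05 = 2.2245209e-05 m^3. 1 fluid_ounce_imp = 2.8413063e-05 m^3, so 1.002 fluid_ounce_imp = 1.002 * 2.8413063e-05 = 2.8469889e-05 m^3. Sum: 2.2245209e-05 + 2.8469889e-05 = 5.0715098e-05 m^3. 1 gallon_imp = 0.00454609 m^3, so 5.0715098e-05 m^3 = 5.0715098e-05 / 0.00454609 = 0.011155762 gallon_imp ≈ 0.01116 gallon_imp (4 s.f.).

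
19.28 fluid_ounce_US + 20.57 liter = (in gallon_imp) 1 fluid_ounce_US = 2.957353e-05 m^3, so 19.28 fluid_ounce_US = 19.28 * 2.957353e-05 = 0.00057017765 m^3. 1 liter = 0.001 m^3, so 20.57 liter = 20.57 * 0.001 = 0.02057 m^3. Sum: 0.00057017765 + 0.02057 = 0.021140178 m^3. 1 gallon_imp = 0.00454609 m^3, so 0.021140178 m^3 = 0.021140178 / 0.00454609 = 4.650189 gallon_imp ≈ 4.65 gallon_imp (4 s.f.). Final answer: 4.65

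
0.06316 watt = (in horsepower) 8.47e-05. Check: 0.06316 watt = 0.06316 W. 1 horsepower = 745.69987 W, so 0.06316 W = 0.06316 / 745.69987 = 8.4698955e-05 horsepower ≈ 8.47e-05 horsepower (4 s.f.).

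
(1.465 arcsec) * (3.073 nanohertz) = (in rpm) 2.084e-13. Check: 1 arcsec = 4.8481368e-06 rad, so 1.465 arcsec = 1.465 * 4.8481368e-06 = 7.1025204e-06 rad. 1 nanohertz = 1e-09 Hz, so 3.073 nanohertz = 3.073 * 1e-09 = 3.073e-09 Hz. Combine: 7.1025204e-06 rad * 3.073e-09 Hz = 2.1826045e-14 rad/s. 1 rpm = 0.10471976 rad/s, so 2.1826045e-14 rad/s = 2.1826045e-14 / 0.10471976 = 2.0842338e-13 rpm ≈ 2.084e-13 rpm (4 s.f.).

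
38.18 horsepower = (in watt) 1 horsepower = 745.69987 W, so 38.18 horsepower = 38.18 * 745.69987 = 28470.821 W. 28470.821 W = 28470.821 watt ≈ 2.847e+04 watt (4 s.f.). Final answer: 2.847e+04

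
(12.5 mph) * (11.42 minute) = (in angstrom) 1 mph = 0.44704 m/s, so 12.5 mph = 12.5 * 0.44704 = 5.588 m/s. 1 minute = 60 s, so 11.42 minute = 11.42 * 60 = 685.2 s. Combine: 5.588 m/s * 685.2 s = 3828.8976 m. 1 angstrom = 1e-10 m, so 3828.8976 m = 3828.8976 / 1e-10 = 3.8288976e+13 angstrom ≈ 3.829e+13 angstrom (4 s.f.). Final answer: 3.829e+13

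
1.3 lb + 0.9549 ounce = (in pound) 1 lb = 0.45359237 kg, so 1.3 lb = 1.3 * 0.45359237 = 0.58967008 kg. 1 ounce = 0.028349523 kg, so 0.9549 ounce = 0.9549 * 0.028349523 = 0.02707096 kg. Sum: 0.58967008 + 0.02707096 = 0.61674104 kg. 1 pound = 0.45359237 kg, so 0.61674104 kg = 0.61674104 / 0.45359237 = 1.3596812 pound ≈ 1.36 pound (4 s.f.). Final answer: 1.36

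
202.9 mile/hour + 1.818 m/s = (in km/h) 333.1. Check: 1 mile/hour = 0.44704 m/s, so 202.9 mile/hour = 202.9 * 0.44704 = 90.704416 m/s. 1.818 m/s is already in m/s. Sum: 90.704416 + 1.818 = 92.522416 m/s. 1 km/h = 0.27777778 m/s, so 92.522416 m/s = 92.522416 / 0.27777778 = 333.0807 km/h ≈ 333.1 km/h (4 s.f.).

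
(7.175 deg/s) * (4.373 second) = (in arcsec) 1.13e+05. Check: 1 deg/s = 0.017453293 rad/s, so 7.175 deg/s = 7.175 * 0.017453293 = 0.12522737 rad/s. 4.373 second = 4.373 s. Combine: 0.12522737 rad/s * 4.373 s = 0.54761931 rad. 1 arcsec = 4.8481368e-06 rad, so 0.54761931 rad = 0.54761931 / 4.8481368e-06 = 112954.59 arcsec ≈ 1.13e+05 arcsec (4 s.f.).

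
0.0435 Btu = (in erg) 1 Btu = 1055.0559 J, so 0.0435 Btu = 0.0435 * 1055.0559 = 45.89493 J. 1 erg = 1e-07 J, so 45.89493 J = 45.89493 / 1e-07 = 4.589493e+08 erg ≈ 4.589e+08 erg (4 s.f.). Final answer: 4.589e+08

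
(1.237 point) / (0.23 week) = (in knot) 1 point = 0.00035277778 m, so 1.237 point = 1.237 * 0.00035277778 = 0.00043638611 m. 1 week = 604800 s, so 0.23 week = 0.23 * 604800 = 139104 s. Combine: 0.00043638611 m / 139104 s = 3.1371212e-09 m/s. 1 knot = 0.51444444 m/s, so 3.1371212e-09 m/s = 3.1371212e-09 / 0.51444444 = 6.0980758e-09 knot ≈ 6.098e-09 knot (4 s.f.). Final answer: 6.098e-09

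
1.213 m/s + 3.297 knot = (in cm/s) 1.213 m/s is already in m/s. 1 knot = 0.51444444 m/s, so 3.297 knot = 3.297 * 0.51444444 = 1.6961233 m/s. Sum: 1.213 + 1.6961233 = 2.9091233 m/s. 1 cm/s = 0.01 m/s, so 2.9091233 m/s = 2.9091233 / 0.01 = 290.91233 cm/s ≈ 290.9 cm/s (4 s.f.). Final answer: 290.9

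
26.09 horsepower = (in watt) 1.946e+04. Check: 1 horsepower = 745.69987 W, so 26.09 horsepower = 26.09 * 745.69987 = 19455.31 W. 19455.31 W = 19455.31 watt ≈ 1.946e+04 watt (4 s.f.).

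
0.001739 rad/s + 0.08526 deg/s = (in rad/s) 0.001739 rad/s is already in rad/s. 1 deg/s = 0.017453293 rad/s, so 0.08526 deg/s = 0.08526 * 0.017453293 = 0.0014880677 rad/s. Sum: 0.001739 + 0.0014880677 = 0.0032270677 rad/s. Result: 0.0032270677 rad/s ≈ 0.003227 rad/s (4 s.f.). Final answer: 0.003227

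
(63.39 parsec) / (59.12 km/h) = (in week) 1 parsec = 3.0856776e+16 m, so 63.39 parsec = 63.39 * 3.0856776e+16 = 1.956011e+18 m. 1 km/h = 0.27777778 m/s, so 59.12 km/h = 59.12 * 0.27777778 = 16.422222 m/s. Combine: 1.956011e+18 m / 16.422222 m/s = 1.1910757e+17 s. 1 week = 604800 s, so 1.1910757e+17 s = 1.1910757e+17 / 604800 = 1.9693712e+11 week ≈ 1.969e+11 week (4 s.f.). Final answer: 1.969e+11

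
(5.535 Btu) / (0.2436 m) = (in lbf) 5389. Check: 1 Btu = 1055.0559 J, so 5.535 Btu = 5.535 * 1055.0559 = 5839.7341 J. 0.2436 m is already in m. Combine: 5839.7341 J / 0.2436 m = 23972.636 N. 1 lbf = 4.4482216 N, so 23972.636 N = 23972.636 / 4.4482216 = 5389.263 lbf ≈ 5389 lbf (4 s.f.).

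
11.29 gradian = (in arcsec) 1 gradian = 0.015707963 rad, so 11.29 gradian = 11.29 * 0.015707963 = 0.17734291 rad. 1 arcsec = 4.8481368e-06 rad, so 0.17734291 rad = 0.17734291 / 4.8481368e-06 = 36579.6 arcsec ≈ 3.658e+04 arcsec (4 s.f.). Final answer: 3.658e+04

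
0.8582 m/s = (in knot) 1.668. Check: 1 knot = 0.51444444 m/s, so 0.8582 m/s = 0.8582 / 0.51444444 = 1.6682073 knot ≈ 1.668 knot (4 s.f.).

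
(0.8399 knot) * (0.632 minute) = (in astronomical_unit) 1.095e-10. Check: 1 knot = 0.51444444 m/s, so 0.8399 knot = 0.8399 * 0.51444444 = 0.43208189 m/s. 1 minute = 60 s, so 0.632 minute = 0.632 * 60 = 37.92 s. Combine: 0.43208189 m/s * 37.92 s = 16.384545 m. 1 astronomical_unit = 1.4959787e+11 m, so 16.384545 m = 16.384545 / 1.4959787e+11 = 1.0952392e-10 astronomical_unit ≈ 1.095e-10 astronomical_unit (4 s.f.).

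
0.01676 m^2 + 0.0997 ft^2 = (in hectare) 0.01676 m^2 is already in m^2. 1 ft^2 = 0.09290304 m^2, so 0.0997 ft^2 = 0.0997 * 0.09290304 = 0.0092624331 m^2. Sum: 0.01676 + 0.0092624331 = 0.026022433 m^2. 1 hectare = 10000 m^2, so 0.026022433 m^2 = 0.026022433 / 10000 = 2.6022433e-06 hectare ≈ 2.602e-06 hectare (4 s.f.). Final answer: 2.602e-06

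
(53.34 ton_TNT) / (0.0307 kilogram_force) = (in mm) 7.413e+14. Check: 1 ton_TNT = 4.184e+09 J, so 53.34 ton_TNT = 53.34 * 4.184e+09 = 2.2317456e+11 J. 1 kilogram_force = 9.80665 N, so 0.0307 kilogram_force = 0.0307 * 9.80665 = 0.30106415 N. Combine: 2.2317456e+11 J / 0.30106415 N = 7.4128572e+11 m. 1 mm = 0.001 m, so 7.4128572e+11 m = 7.4128572e+11 / 0.001 = 7.4128572e+14 mm ≈ 7.413e+14 mm (4 s.f.).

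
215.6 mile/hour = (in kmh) 347. Check: 1 mile/hour = 0.44704 m/s, so 215.6 mile/hour = 215.6 * 0.44704 = 96.381824 m/s. 1 kmh = 0.27777778 m/s, so 96.381824 m/s = 96.381824 / 0.27777778 = 346.97457 kmh ≈ 347 kmh (4 s.f.).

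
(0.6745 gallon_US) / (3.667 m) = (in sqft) 1 gallon_US = 0.0037854118 m^3, so 0.6745 gallon_US = 0.6745 * 0.0037854118 = 0.0025532602 m^3. 3.667 m is already in m. Combine: 0.0025532602 m^3 / 3.667 m = 0.00069628041 m^2. 1 sqft = 0.09290304 m^2, so 0.00069628041 m^2 = 0.00069628041 / 0.09290304 = 0.0074946999 sqft ≈ 0.007495 sqft (4 s.f.). Final answer: 0.007495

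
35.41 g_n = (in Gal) 1 g_n = 9.80665 m/s^2, so 35.41 g_n = 35.41 * 9.80665 = 347.25348 m/s^2. 1 Gal = 0.01 m/s^2, so 347.25348 m/s^2 = 347.25348 / 0.01 = 34725.348 Gal ≈ 3.473e+04 Gal (4 s.f.). Final answer: 3.473e+04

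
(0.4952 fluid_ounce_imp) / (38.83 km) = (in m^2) 3.624e-10. Check: 1 fluid_ounce_imp = 2.8413063e-05 m^3, so 0.4952 fluid_ounce_imp = 0.4952 * 2.8413063e-05 = 1.4070149e-05 m^3. 1 km = 1000 m, so 38.83 km = 38.83 * 1000 = 38830 m. Combine: 1.4070149e-05 m^3 / 38830 m = 3.6235253e-10 m^2. Result: 3.6235253e-10 m^2 ≈ 3.624e-10 m^2 (4 s.f.).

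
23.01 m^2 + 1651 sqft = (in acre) 0.04359. Check: 23.01 m^2 is already in m^2. 1 sqft = 0.09290304 m^2, so 1651 sqft = 1651 * 0.09290304 = 153.38292 m^2. Sum: 23.01 + 153.38292 = 176.39292 m^2. 1 acre = 4046.8564 m^2, so 176.39292 m^2 = 176.39292 / 4046.8564 = 0.04358764 acre ≈ 0.04359 acre (4 s.f.).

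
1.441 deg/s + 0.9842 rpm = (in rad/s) 1 deg/s = 0.017453293 rad/s, so 1.441 deg/s = 1.441 * 0.017453293 = 0.025150195 rad/s. 1 rpm = 0.10471976 rad/s, so 0.9842 rpm = 0.9842 * 0.10471976 = 0.10306518 rad/s. Sum: 0.025150195 + 0.10306518 = 0.12821538 rad/s. Result: 0.12821538 rad/s ≈ 0.1282 rad/s (4 s.f.). Final answer: 0.1282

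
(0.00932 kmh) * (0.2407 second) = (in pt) 1 kmh = 0.27777778 m/s, so 0.00932 kmh = 0.00932 * 0.27777778 = 0.0025888889 m/s. 0.2407 second = 0.2407 s. Combine: 0.0025888889 m/s * 0.2407 s = 0.00062314556 m. 1 pt = 0.00035277778 m, so 0.00062314556 m = 0.00062314556 / 0.00035277778 = 1.7663969 pt ≈ 1.766 pt (4 s.f.). Final answer: 1.766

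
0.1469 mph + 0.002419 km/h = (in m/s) 1 mph = 0.44704 m/s, so 0.1469 mph = 0.1469 * 0.44704 = 0.065670176 m/s. 1 km/h = 0.27777778 m/s, so 0.002419 km/h = 0.002419 * 0.27777778 = 0.00067194444 m/s. Sum: 0.065670176 + 0.00067194444 = 0.06634212 m/s. Result: 0.06634212 m/s ≈ 0.06634 m/s (4 s.f.). Final answer: 0.06634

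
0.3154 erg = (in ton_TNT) 1 erg = 1e-07 J, so 0.3154 erg = 0.3154 * 1e-07 = 3.154e-08 J. 1 ton_TNT = 4.184e+09 J, so 3.154e-08 J = 3.154e-08 / 4.184e+09 = 7.5382409e-18 ton_TNT ≈ 7.538e-18 ton_TNT (4 s.f.). Final answer: 7.538e-18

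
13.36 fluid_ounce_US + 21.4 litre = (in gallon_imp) 4.794. Check: 1 fluid_ounce_US = 2.957353e-05 m^3, so 13.36 fluid_ounce_US = 13.36 * 2.957353e-05 = 0.00039510235 m^3. 1 litre = 0.001 m^3, so 21.4 litre = 21.4 * 0.001 = 0.0214 m^3. Sum: 0.00039510235 + 0.0214 = 0.021795102 m^3. 1 gallon_imp = 0.00454609 m^3, so 0.021795102 m^3 = 0.021795102 / 0.00454609 = 4.7942523 gallon_imp ≈ 4.794 gallon_imp (4 s.f.).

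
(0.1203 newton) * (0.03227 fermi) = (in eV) 0.1203 newton = 0.1203 N. 1 fermi = 1e-15 m, so 0.03227 fermi = 0.03227 * 1e-15 = 3.227e-17 m. Combine: 0.1203 N * 3.227e-17 m = 3.882081e-18 J. 1 eV = 1.6021766e-19 J, so 3.882081e-18 J = 3.882081e-18 / 1.6021766e-19 = 24.230044 eV ≈ 24.23 eV (4 s.f.). Final answer: 24.23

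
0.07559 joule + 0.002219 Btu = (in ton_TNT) 5.776e-10. Check: 0.07559 joule = 0.07559 J. 1 Btu = 1055.0559 J, so 0.002219 Btu = 0.002219 * 1055.0559 = 2.3411689 J. Sum: 0.07559 + 2.3411689 = 2.4167589 J. 1 ton_TNT = 4.184e+09 J, so 2.4167589 J = 2.4167589 / 4.184e+09 = 5.7761925e-10 ton_TNT ≈ 5.776e-10 ton_TNT (4 s.f.).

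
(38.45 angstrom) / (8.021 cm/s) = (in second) 1 angstrom = 1e-10 m, so 38.45 angstrom = 38.45 * 1e-10 = 3.845e-09 m. 1 cm/s = 0.01 m/s, so 8.021 cm/s = 8.021 * 0.01 = 0.08021 m/s. Combine: 3.845e-09 m / 0.08021 m/s = 4.7936666e-08 s. 4.7936666e-08 s = 4.7936666e-08 second ≈ 4.794e-08 second (4 s.f.). Final answer: 4.794e-08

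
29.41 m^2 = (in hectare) 0.002941. Check: 1 hectare = 10000 m^2, so 29.41 m^2 = 29.41 / 10000 = 0.002941 hectare.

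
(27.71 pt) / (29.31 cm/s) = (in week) 1 pt = 0.00035277778 m, so 27.71 pt = 27.71 * 0.00035277778 = 0.0097754722 m. 1 cm/s = 0.01 m/s, so 29.31 cm/s = 29.31 * 0.01 = 0.2931 m/s. Combine: 0.0097754722 m / 0.2931 m/s = 0.033352003 s. 1 week = 604800 s, so 0.033352003 s = 0.033352003 / 604800 = 5.5145508e-08 week ≈ 5.515e-08 week (4 s.f.). Final answer: 5.515e-08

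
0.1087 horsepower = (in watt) 1 horsepower = 745.69987 W, so 0.1087 horsepower = 0.1087 * 745.69987 = 81.057576 W. 81.057576 W = 81.057576 watt ≈ 81.06 watt (4 s.f.). Final answer: 81.06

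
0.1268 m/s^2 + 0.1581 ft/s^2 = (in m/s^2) 0.175. Check: 0.1268 m/s^2 is already in m/s^2. 1 ft/s^2 = 0.3048 m/s^2, so 0.1581 ft/s^2 = 0.1581 * 0.3048 = 0.04818888 m/s^2. Sum: 0.1268 + 0.04818888 = 0.17498888 m/s^2. Result: 0.17498888 m/s^2 ≈ 0.175 m/s^2 (4 s.f.).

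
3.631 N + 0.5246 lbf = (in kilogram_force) 0.6082. Check: 3.631 N is already in N. 1 lbf = 4.4482216 N, so 0.5246 lbf = 0.5246 * 4.4482216 = 2.3335371 N. Sum: 3.631 + 2.3335371 = 5.9645371 N. 1 kilogram_force = 9.80665 N, so 5.9645371 N = 5.9645371 / 9.80665 = 0.60821351 kilogram_force ≈ 0.6082 kilogram_force (4 s.f.).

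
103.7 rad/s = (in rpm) 990.3. Check: 1 rpm = 0.10471976 rad/s, so 103.7 rad/s = 103.7 / 0.10471976 = 990.26206 rpm ≈ 990.3 rpm (4 s.f.).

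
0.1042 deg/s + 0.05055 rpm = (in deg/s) 1 deg/s = 0.017453293 rad/s, so 0.1042 deg/s = 0.1042 * 0.017453293 = 0.0018186331 rad/s. 1 rpm = 0.10471976 rad/s, so 0.05055 rpm = 0.05055 * 0.10471976 = 0.0052935836 rad/s. Sum: 0.0018186331 + 0.0052935836 = 0.0071122167 rad/s. 1 deg/s = 0.017453293 rad/s, so 0.0071122167 rad/s = 0.0071122167 / 0.017453293 = 0.4075 deg/s. Final answer: 0.4075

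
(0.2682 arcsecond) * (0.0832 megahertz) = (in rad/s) 1 arcsecond = 4.8481368e-06 rad, so 0.2682 arcsecond = 0.2682 * 4.8481368e-06 = 1.3002703e-06 rad. 1 megahertz = 1000000 Hz, so 0.0832 megahertz = 0.0832 * 1000000 = 83200 Hz. Combine: 1.3002703e-06 rad * 83200 Hz = 0.10818249 rad/s. Result: 0.10818249 rad/s ≈ 0.1082 rad/s (4 s.f.). Final answer: 0.1082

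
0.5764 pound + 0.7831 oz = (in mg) 2.837e+05. Check: 1 pound = 0.45359237 kg, so 0.5764 pound = 0.5764 * 0.45359237 = 0.26145064 kg. 1 oz = 0.028349523 kg, so 0.7831 oz = 0.7831 * 0.028349523 = 0.022200512 kg. Sum: 0.26145064 + 0.022200512 = 0.28365115 kg. 1 mg = 1e-06 kg, so 0.28365115 kg = 0.28365115 / 1e-06 = 283651.15 mg ≈ 2.837e+05 mg (4 s.f.).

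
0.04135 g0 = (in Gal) 40.55. Check: 1 g0 = 9.80665 m/s^2, so 0.04135 g0 = 0.04135 * 9.80665 = 0.40550498 m/s^2. 1 Gal = 0.01 m/s^2, so 0.40550498 m/s^2 = 0.40550498 / 0.01 = 40.550498 Gal ≈ 40.55 Gal (4 s.f.).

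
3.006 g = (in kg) 1 g = 0.001 kg, so 3.006 g = 3.006 * 0.001 = 0.003006 kg. Result: 0.003006 kg. Final answer: 0.003006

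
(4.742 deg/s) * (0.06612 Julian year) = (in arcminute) 1 deg/s = 0.017453293 rad/s, so 4.742 deg/s = 4.742 * 0.017453293 = 0.082763513 rad/s. 1 Julian year = 31557600 s, so 0.06612 Julian year = 0.06612 * 31557600 = 2086588.5 s. Combine: 0.082763513 rad/s * 2086588.5 s = 172693.4 rad. 1 arcminute = 0.00029088821 rad, so 172693.4 rad = 172693.4 / 0.00029088821 = 5.9367616e+08 arcminute ≈ 5.937e+08 arcminute (4 s.f.). Final answer: 5.937e+08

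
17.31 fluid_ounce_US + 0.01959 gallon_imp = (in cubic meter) 1 fluid_ounce_US = 2.957353e-05 m^3, so 17.31 fluid_ounce_US = 17.31 * 2.957353e-05 = 0.0005119178 m^3. 1 gallon_imp = 0.00454609 m^3, so 0.01959 gallon_imp = 0.01959 * 0.00454609 = 8.9057903e-05 m^3. Sum: 0.0005119178 + 8.9057903e-05 = 0.0006009757 m^3. 0.0006009757 m^3 = 0.0006009757 cubic meter ≈ 0.000601 cubic meter (4 s.f.). Final answer: 0.000601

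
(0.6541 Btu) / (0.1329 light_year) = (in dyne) 1 Btu = 1055.0559 J, so 0.6541 Btu = 0.6541 * 1055.0559 = 690.11203 J. 1 light_year = 9.4607305e+15 m, so 0.1329 light_year = 0.1329 * 9.4607305e+15 = 1.2573311e+15 m. Combine: 690.11203 J / 1.2573311e+15 m = 5.4887058e-13 N. 1 dyne = 1e-05 N, so 5.4887058e-13 N = 5.4887058e-13 / 1e-05 = 5.4887058e-08 dyne ≈ 5.489e-08 dyne (4 s.f.). Final answer: 5.489e-08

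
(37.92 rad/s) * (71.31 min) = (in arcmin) 37.92 rad/s is already in rad/s. 1 min = 60 s, so 71.31 min = 71.31 * 60 = 4278.6 s. Combine: 37.92 rad/s * 4278.6 s = 162244.51 rad. 1 arcmin = 0.00029088821 rad, so 162244.51 rad = 162244.51 / 0.00029088821 = 5.5775555e+08 arcmin ≈ 5.578e+08 arcmin (4 s.f.). Final answer: 5.578e+08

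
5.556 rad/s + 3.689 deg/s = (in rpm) 5.556 rad/s is already in rad/s. 1 deg/s = 0.017453293 rad/s, so 3.689 deg/s = 3.689 * 0.017453293 = 0.064385196 rad/s. Sum: 5.556 + 0.064385196 = 5.6203852 rad/s. 1 rpm = 0.10471976 rad/s, so 5.6203852 rad/s = 5.6203852 / 0.10471976 = 53.670725 rpm ≈ 53.67 rpm (4 s.f.). Final answer: 53.67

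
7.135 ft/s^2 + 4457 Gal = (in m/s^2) 46.74. Check: 1 ft/s^2 = 0.3048 m/s^2, so 7.135 ft/s^2 = 7.135 * 0.3048 = 2.174748 m/s^2. 1 Gal = 0.01 m/s^2, so 4457 Gal = 4457 * 0.01 = 44.57 m/s^2. Sum: 2.174748 + 44.57 = 46.744748 m/s^2. Result: 46.744748 m/s^2 ≈ 46.74 m/s^2 (4 s.f.).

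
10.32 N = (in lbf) 1 lbf = 4.4482216 N, so 10.32 N = 10.32 / 4.4482216 = 2.3200283 lbf ≈ 2.32 lbf (4 s.f.). Final answer: 2.32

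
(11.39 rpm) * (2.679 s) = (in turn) 1 rpm = 0.10471976 rad/s, so 11.39 rpm = 11.39 * 0.10471976 = 1.192758 rad/s. 2.679 s is already in s. Combine: 1.192758 rad/s * 2.679 s = 3.1953987 rad. 1 turn = 6.2831853 rad, so 3.1953987 rad = 3.1953987 / 6.2831853 = 0.5085635 turn ≈ 0.5086 turn (4 s.f.). Final answer: 0.5086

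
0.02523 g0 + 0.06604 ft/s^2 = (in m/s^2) 0.2676. Check: 1 g0 = 9.80665 m/s^2, so 0.02523 g0 = 0.02523 * 9.80665 = 0.24742178 m/s^2. 1 ft/s^2 = 0.3048 m/s^2, so 0.06604 ft/s^2 = 0.06604 * 0.3048 = 0.020128992 m/s^2. Sum: 0.24742178 + 0.020128992 = 0.26755077 m/s^2. Result: 0.26755077 m/s^2 ≈ 0.2676 m/s^2 (4 s.f.).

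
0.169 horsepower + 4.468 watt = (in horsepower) 1 horsepower = 745.69987 W, so 0.169 horsepower = 0.169 * 745.69987 = 126.02328 W. 4.468 watt = 4.468 W. Sum: 126.02328 + 4.468 = 130.49128 W. 1 horsepower = 745.69987 W, so 130.49128 W = 130.49128 / 745.69987 = 0.17499169 horsepower ≈ 0.175 horsepower (4 s.f.). Final answer: 0.175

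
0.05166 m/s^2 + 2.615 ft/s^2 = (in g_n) 0.05166 m/s^2 is already in m/s^2. 1 ft/s^2 = 0.3048 m/s^2, so 2.615 ft/s^2 = 2.615 * 0.3048 = 0.797052 m/s^2. Sum: 0.05166 + 0.797052 = 0.848712 m/s^2. 1 g_n = 9.80665 m/s^2, so 0.848712 m/s^2 = 0.848712 / 9.80665 = 0.086544539 g_n ≈ 0.08654 g_n (4 s.f.). Final answer: 0.08654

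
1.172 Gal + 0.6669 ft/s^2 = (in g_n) 0.02192. Check: 1 Gal = 0.01 m/s^2, so 1.172 Gal = 1.172 * 0.01 = 0.01172 m/s^2. 1 ft/s^2 = 0.3048 m/s^2, so 0.6669 ft/s^2 = 0.6669 * 0.3048 = 0.20327112 m/s^2. Sum: 0.01172 + 0.20327112 = 0.21499112 m/s^2. 1 g_n = 9.80665 m/s^2, so 0.21499112 m/s^2 = 0.21499112 / 9.80665 = 0.021922993 g_n ≈ 0.02192 g_n (4 s.f.).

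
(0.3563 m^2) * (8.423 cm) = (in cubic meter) 0.3563 m^2 is already in m^2. 1 cm = 0.01 m, so 8.423 cm = 8.423 * 0.01 = 0.08423 m. Combine: 0.3563 m^2 * 0.08423 m = 0.030011149 m^3. 0.030011149 m^3 = 0.030011149 cubic meter ≈ 0.03001 cubic meter (4 s.f.). Final answer: 0.03001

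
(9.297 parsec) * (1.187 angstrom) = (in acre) 8414. Check: 1 parsec = 3.0856776e+16 m, so 9.297 parsec = 9.297 * 3.0856776e+16 = 2.8687544e+17 m. 1 angstrom = 1e-10 m, so 1.187 angstrom = 1.187 * 1e-10 = 1.187e-10 m. Combine: 2.8687544e+17 m * 1.187e-10 m = 34052115 m^2. 1 acre = 4046.8564 m^2, so 34052115 m^2 = 34052115 / 4046.8564 = 8414.4609 acre ≈ 8414 acre (4 s.f.).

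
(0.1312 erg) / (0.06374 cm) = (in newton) 1 erg = 1e-07 J, so 0.1312 erg = 0.1312 * 1e-07 = 1.312e-08 J. 1 cm = 0.01 m, so 0.06374 cm = 0.06374 * 0.01 = 0.0006374 m. Combine: 1.312e-08 J / 0.0006374 m = 2.0583621e-05 N. 2.0583621e-05 N = 2.0583621e-05 newton ≈ 2.058e-05 newton (4 s.f.). Final answer: 2.058e-05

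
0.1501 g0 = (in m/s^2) 1 g0 = 9.80665 m/s^2, so 0.1501 g0 = 0.1501 * 9.80665 = 1.4719782 m/s^2. Result: 1.4719782 m/s^2 ≈ 1.472 m/s^2 (4 s.f.). Final answer: 1.472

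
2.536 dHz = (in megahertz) 2.536e-07. Check: 1 dHz = 0.1 Hz, so 2.536 dHz = 2.536 * 0.1 = 0.2536 Hz. 1 megahertz = 1000000 Hz, so 0.2536 Hz = 0.2536 / 1000000 = 2.536e-07 megahertz.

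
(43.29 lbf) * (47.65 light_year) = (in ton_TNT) 1 lbf = 4.4482216 N, so 43.29 lbf = 43.29 * 4.4482216 = 192.56351 N. 1 light_year = 9.4607305e+15 m, so 47.65 light_year = 47.65 * 9.4607305e+15 = 4.5080381e+17 m. Combine: 192.56351 N * 4.5080381e+17 m = 8.6808365e+19 J. 1 ton_TNT = 4.184e+09 J, so 8.6808365e+19 J = 8.6808365e+19 / 4.184e+09 = 2.0747697e+10 ton_TNT ≈ 2.075e+10 ton_TNT (4 s.f.). Final answer: 2.075e+10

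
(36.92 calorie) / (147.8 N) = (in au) 1 calorie = 4.184 J, so 36.92 calorie = 36.92 * 4.184 = 154.47328 J. 147.8 N is already in N. Combine: 154.47328 J / 147.8 N = 1.0451507 m. 1 au = 1.4959787e+11 m, so 1.0451507 m = 1.0451507 / 1.4959787e+11 = 6.9864012e-12 au ≈ 6.986e-12 au (4 s.f.). Final answer: 6.986e-12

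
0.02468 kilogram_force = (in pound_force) 1 kilogram_force = 9.80665 N, so 0.02468 kilogram_force = 0.02468 * 9.80665 = 0.24202812 N. 1 pound_force = 4.4482216 N, so 0.24202812 N = 0.24202812 / 4.4482216 = 0.054410086 pound_force ≈ 0.05441 pound_force (4 s.f.). Final answer: 0.05441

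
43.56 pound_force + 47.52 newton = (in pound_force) 54.24. Check: 1 pound_force = 4.4482216 N, so 43.56 pound_force = 43.56 * 4.4482216 = 193.76453 N. 47.52 newton = 47.52 N. Sum: 193.76453 + 47.52 = 241.28453 N. 1 pound_force = 4.4482216 N, so 241.28453 N = 241.28453 / 4.4482216 = 54.242921 pound_force ≈ 54.24 pound_force (4 s.f.).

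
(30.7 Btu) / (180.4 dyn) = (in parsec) 1 Btu = 1055.0559 J, so 30.7 Btu = 30.7 * 1055.0559 = 32390.215 J. 1 dyn = 1e-05 N, so 180.4 dyn = 180.4 * 1e-05 = 0.001804 N. Combine: 32390.215 J / 0.001804 N = 17954664 m. 1 parsec = 3.0856776e+16 m, so 17954664 m = 17954664 / 3.0856776e+16 = 5.8187105e-10 parsec ≈ 5.819e-10 parsec (4 s.f.). Final answer: 5.819e-10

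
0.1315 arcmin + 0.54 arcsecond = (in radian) 4.087e-05. Check: 1 arcmin = 0.00029088821 rad, so 0.1315 arcmin = 0.1315 * 0.00029088821 = 3.8251799e-05 rad. 1 arcsecond = 4.8481368e-06 rad, so 0.54 arcsecond = 0.54 * 4.8481368e-06 = 2.6179939e-06 rad. Sum: 3.8251799e-05 + 2.6179939e-06 = 4.0869793e-05 rad. 4.0869793e-05 rad = 4.0869793e-05 radian ≈ 4.087e-05 radian (4 s.f.).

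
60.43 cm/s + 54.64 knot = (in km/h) 1 cm/s = 0.01 m/s, so 60.43 cm/s = 60.43 * 0.01 = 0.6043 m/s. 1 knot = 0.51444444 m/s, so 54.64 knot = 54.64 * 0.51444444 = 28.109244 m/s. Sum: 0.6043 + 28.109244 = 28.713544 m/s. 1 km/h = 0.27777778 m/s, so 28.713544 m/s = 28.713544 / 0.27777778 = 103.36876 km/h ≈ 103.4 km/h (4 s.f.). Final answer: 103.4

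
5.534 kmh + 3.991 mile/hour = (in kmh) 1 kmh = 0.27777778 m/s, so 5.534 kmh = 5.534 * 0.27777778 = 1.5372222 m/s. 1 mile/hour = 0.44704 m/s, so 3.991 mile/hour = 3.991 * 0.44704 = 1.7841366 m/s. Sum: 1.5372222 + 1.7841366 = 3.3213589 m/s. 1 kmh = 0.27777778 m/s, so 3.3213589 m/s = 3.3213589 / 0.27777778 = 11.956892 kmh ≈ 11.96 kmh (4 s.f.). Final answer: 11.96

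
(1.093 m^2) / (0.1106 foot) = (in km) 0.03242. Check: 1.093 m^2 is already in m^2. 1 foot = 0.3048 m, so 0.1106 foot = 0.1106 * 0.3048 = 0.03371088 m. Combine: 1.093 m^2 / 0.03371088 m = 32.422767 m. 1 km = 1000 m, so 32.422767 m = 32.422767 / 1000 = 0.032422767 km ≈ 0.03242 km (4 s.f.).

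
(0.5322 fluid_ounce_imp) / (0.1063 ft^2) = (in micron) 1531. Check: 1 fluid_ounce_imp = 2.8413063e-05 m^3, so 0.5322 fluid_ounce_imp = 0.5322 * 2.8413063e-05 = 1.5121432e-05 m^3. 1 ft^2 = 0.09290304 m^2, so 0.1063 ft^2 = 0.1063 * 0.09290304 = 0.0098755932 m^2. Combine: 1.5121432e-05 m^3 / 0.0098755932 m^2 = 0.0015311923 m. 1 micron = 1e-06 m, so 0.0015311923 m = 0.0015311923 / 1e-06 = 1531.1923 micron ≈ 1531 micron (4 s.f.).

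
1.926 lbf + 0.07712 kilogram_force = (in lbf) 1 lbf = 4.4482216 N, so 1.926 lbf = 1.926 * 4.4482216 = 8.5672748 N. 1 kilogram_force = 9.80665 N, so 0.07712 kilogram_force = 0.07712 * 9.80665 = 0.75628885 N. Sum: 8.5672748 + 0.75628885 = 9.3235637 N. 1 lbf = 4.4482216 N, so 9.3235637 N = 9.3235637 / 4.4482216 = 2.0960205 lbf ≈ 2.096 lbf (4 s.f.). Final answer: 2.096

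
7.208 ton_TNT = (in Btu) 1 ton_TNT = 4.184e+09 J, so 7.208 ton_TNT = 7.208 * 4.184e+09 = 3.0158272e+10 J. 1 Btu = 1055.0559 J, so 3.0158272e+10 J = 3.0158272e+10 / 1055.0559 = 28584527 Btu ≈ 2.858e+07 Btu (4 s.f.). Final answer: 2.858e+07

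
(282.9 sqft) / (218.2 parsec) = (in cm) 1 sqft = 0.09290304 m^2, so 282.9 sqft = 282.9 * 0.09290304 = 26.28227 m^2. 1 parsec = 3.0856776e+16 m, so 218.2 parsec = 218.2 * 3.0856776e+16 = 6.7329485e+18 m. Combine: 26.28227 m^2 / 6.7329485e+18 m = 3.9035305e-18 m. 1 cm = 0.01 m, so 3.9035305e-18 m = 3.9035305e-18 / 0.01 = 3.9035305e-16 cm ≈ 3.904e-16 cm (4 s.f.). Final answer: 3.904e-16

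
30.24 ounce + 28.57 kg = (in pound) 64.88. Check: 1 ounce = 0.028349523 kg, so 30.24 ounce = 30.24 * 0.028349523 = 0.85728958 kg. 28.57 kg is already in kg. Sum: 0.85728958 + 28.57 = 29.42729 kg. 1 pound = 0.45359237 kg, so 29.42729 kg = 29.42729 / 0.45359237 = 64.876068 pound ≈ 64.88 pound (4 s.f.).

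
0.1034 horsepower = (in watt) 77.11. Check: 1 horsepower = 745.69987 W, so 0.1034 horsepower = 0.1034 * 745.69987 = 77.105367 W. 77.105367 W = 77.105367 watt ≈ 77.11 watt (4 s.f.).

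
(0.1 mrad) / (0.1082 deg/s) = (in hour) 1.471e-05. Check: 1 mrad = 0.001 rad, so 0.1 mrad = 0.1 * 0.001 = 0.0001 rad. 1 deg/s = 0.017453293 rad/s, so 0.1082 deg/s = 0.1082 * 0.017453293 = 0.0018884463 rad/s. Combine: 0.0001 rad / 0.0018884463 rad/s = 0.052953586 s. 1 hour = 3600 s, so 0.052953586 s = 0.052953586 / 3600 = 1.4709329e-05 hour ≈ 1.471e-05 hour (4 s.f.).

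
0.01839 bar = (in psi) 1 bar = 100000 Pa, so 0.01839 bar = 0.01839 * 100000 = 1839 Pa. 1 psi = 6894.7573 Pa, so 1839 Pa = 1839 / 6894.7573 = 0.2667244 psi ≈ 0.2667 psi (4 s.f.). Final answer: 0.2667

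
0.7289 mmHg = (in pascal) 97.18. Check: 1 mmHg = 133.32237 Pa, so 0.7289 mmHg = 0.7289 * 133.32237 = 97.178674 Pa. 97.178674 Pa = 97.178674 pascal ≈ 97.18 pascal (4 s.f.).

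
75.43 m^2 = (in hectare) 1 hectare = 10000 m^2, so 75.43 m^2 = 75.43 / 10000 = 0.007543 hectare. Final answer: 0.007543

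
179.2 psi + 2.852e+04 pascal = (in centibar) 1 psi = 6894.7573 Pa, so 179.2 psi = 179.2 * 6894.7573 = 1235540.5 Pa. 2.852e+04 pascal = 28520 Pa. Sum: 1235540.5 + 28520 = 1264060.5 Pa. 1 centibar = 1000 Pa, so 1264060.5 Pa = 1264060.5 / 1000 = 1264.0605 centibar ≈ 1264 centibar (4 s.f.). Final answer: 1264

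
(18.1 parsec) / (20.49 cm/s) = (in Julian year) 1 parsec = 3.0856776e+16 m, so 18.1 parsec = 18.1 * 3.0856776e+16 = 5.5850764e+17 m. 1 cm/s = 0.01 m/s, so 20.49 cm/s = 20.49 * 0.01 = 0.2049 m/s. Combine: 5.5850764e+17 m / 0.2049 m/s = 2.7257572e+18 s. 1 Julian year = 31557600 s, so 2.7257572e+18 s = 2.7257572e+18 / 31557600 = 8.6374032e+10 Julian year ≈ 8.637e+10 Julian year (4 s.f.). Final answer: 8.637e+10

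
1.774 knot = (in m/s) 1 knot = 0.51444444 m/s, so 1.774 knot = 1.774 * 0.51444444 = 0.91262444 m/s. Result: 0.91262444 m/s ≈ 0.9126 m/s (4 s.f.). Final answer: 0.9126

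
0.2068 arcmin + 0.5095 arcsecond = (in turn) 9.967e-06. Check: 1 arcmin = 0.00029088821 rad, so 0.2068 arcmin = 0.2068 * 0.00029088821 = 6.0155682e-05 rad. 1 arcsecond = 4.8481368e-06 rad, so 0.5095 arcsecond = 0.5095 * 4.8481368e-06 = 2.4701257e-06 rad. Sum: 6.0155682e-05 + 2.4701257e-06 = 6.2625807e-05 rad. 1 turn = 6.2831853 rad, so 6.2625807e-05 rad = 6.2625807e-05 / 6.2831853 = 9.9672068e-06 turn ≈ 9.967e-06 turn (4 s.f.).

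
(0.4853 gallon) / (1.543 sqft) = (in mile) 7.963e-06. Check: 1 gallon = 0.0037854118 m^3, so 0.4853 gallon = 0.4853 * 0.0037854118 = 0.0018370603 m^3. 1 sqft = 0.09290304 m^2, so 1.543 sqft = 1.543 * 0.09290304 = 0.14334939 m^2. Combine: 0.0018370603 m^3 / 0.14334939 m^2 = 0.012815264 m. 1 mile = 1609.344 m, so 0.012815264 m = 0.012815264 / 1609.344 = 7.9630361e-06 mile ≈ 7.963e-06 mile (4 s.f.).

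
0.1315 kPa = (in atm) 0.001298. Check: 1 kPa = 1000 Pa, so 0.1315 kPa = 0.1315 * 1000 = 131.5 Pa. 1 atm = 101325 Pa, so 131.5 Pa = 131.5 / 101325 = 0.0012978041 atm ≈ 0.001298 atm (4 s.f.).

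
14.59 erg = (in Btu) 1.383e-09. Check: 1 erg = 1e-07 J, so 14.59 erg = 14.59 * 1e-07 = 1.459e-06 J. 1 Btu = 1055.0559 J, so 1.459e-06 J = 1.459e-06 / 1055.0559 = 1.3828652e-09 Btu ≈ 1.383e-09 Btu (4 s.f.).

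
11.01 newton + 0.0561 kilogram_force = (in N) 11.56. Check: 11.01 newton = 11.01 N. 1 kilogram_force = 9.80665 N, so 0.0561 kilogram_force = 0.0561 * 9.80665 = 0.55015306 N. Sum: 11.01 + 0.55015306 = 11.560153 N. Result: 11.560153 N ≈ 11.56 N (4 s.f.).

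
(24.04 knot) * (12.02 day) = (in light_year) 1.358e-09. Check: 1 knot = 0.51444444 m/s, so 24.04 knot = 24.04 * 0.51444444 = 12.367244 m/s. 1 day = 86400 s, so 12.02 day = 12.02 * 86400 = 1038528 s. Combine: 12.367244 m/s * 1038528 s = 12843730 m. 1 light_year = 9.4607305e+15 m, so 12843730 m = 12843730 / 9.4607305e+15 = 1.3575833e-09 light_year ≈ 1.358e-09 light_year (4 s.f.).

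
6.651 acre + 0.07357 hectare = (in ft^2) 1 acre = 4046.8564 m^2, so 6.651 acre = 6.651 * 4046.8564 = 26915.642 m^2. 1 hectare = 10000 m^2, so 0.07357 hectare = 0.07357 * 10000 = 735.7 m^2. Sum: 26915.642 + 735.7 = 27651.342 m^2. 1 ft^2 = 0.09290304 m^2, so 27651.342 m^2 = 27651.342 / 0.09290304 = 297636.57 ft^2 ≈ 2.976e+05 ft^2 (4 s.f.). Final answer: 2.976e+05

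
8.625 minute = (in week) 0.0008557. Check: 1 minute = 60 s, so 8.625 minute = 8.625 * 60 = 517.5 s. 1 week = 604800 s, so 517.5 s = 517.5 / 604800 = 0.00085565476 week ≈ 0.0008557 week (4 s.f.).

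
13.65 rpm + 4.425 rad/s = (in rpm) 55.91. Check: 1 rpm = 0.10471976 rad/s, so 13.65 rpm = 13.65 * 0.10471976 = 1.4294247 rad/s. 4.425 rad/s is already in rad/s. Sum: 1.4294247 + 4.425 = 5.8544247 rad/s. 1 rpm = 0.10471976 rad/s, so 5.8544247 rad/s = 5.8544247 / 0.10471976 = 55.905637 rpm ≈ 55.91 rpm (4 s.f.).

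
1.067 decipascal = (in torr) 0.0008003. Check: 1 decipascal = 0.1 Pa, so 1.067 decipascal = 1.067 * 0.1 = 0.1067 Pa. 1 torr = 133.32237 Pa, so 0.1067 Pa = 0.1067 / 133.32237 = 0.00080031582 torr ≈ 0.0008003 torr (4 s.f.).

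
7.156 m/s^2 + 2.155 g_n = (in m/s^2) 7.156 m/s^2 is already in m/s^2. 1 g_n = 9.80665 m/s^2, so 2.155 g_n = 2.155 * 9.80665 = 21.133331 m/s^2. Sum: 7.156 + 21.133331 = 28.289331 m/s^2. Result: 28.289331 m/s^2 ≈ 28.29 m/s^2 (4 s.f.). Final answer: 28.29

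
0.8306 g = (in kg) 0.0008306. Check: 1 g = 0.001 kg, so 0.8306 g = 0.8306 * 0.001 = 0.0008306 kg. Result: 0.0008306 kg.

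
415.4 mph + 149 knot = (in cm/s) 2.624e+04. Check: 1 mph = 0.44704 m/s, so 415.4 mph = 415.4 * 0.44704 = 185.70042 m/s. 1 knot = 0.51444444 m/s, so 149 knot = 149 * 0.51444444 = 76.652222 m/s. Sum: 185.70042 + 76.652222 = 262.35264 m/s. 1 cm/s = 0.01 m/s, so 262.35264 m/s = 262.35264 / 0.01 = 26235.264 cm/s ≈ 2.624e+04 cm/s (4 s.f.).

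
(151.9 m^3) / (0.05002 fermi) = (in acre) 7.504e+14. Check: 151.9 m^3 is already in m^3. 1 fermi = 1e-15 m, so 0.05002 fermi = 0.05002 * 1e-15 = 5.002e-17 m. Combine: 151.9 m^3 / 5.002e-17 m = 3.0367853e+18 m^2. 1 acre = 4046.8564 m^2, so 3.0367853e+18 m^2 = 3.0367853e+18 / 4046.8564 = 7.5040599e+14 acre ≈ 7.504e+14 acre (4 s.f.).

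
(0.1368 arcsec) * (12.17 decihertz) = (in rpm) 7.708e-06. Check: 1 arcsec = 4.8481368e-06 rad, so 0.1368 arcsec = 0.1368 * 4.8481368e-06 = 6.6322512e-07 rad. 1 decihertz = 0.1 Hz, so 12.17 decihertz = 12.17 * 0.1 = 1.217 Hz. Combine: 6.6322512e-07 rad * 1.217 Hz = 8.0714497e-07 rad/s. 1 rpm = 0.10471976 rad/s, so 8.0714497e-07 rad/s = 8.0714497e-07 / 0.10471976 = 7.7076667e-06 rpm ≈ 7.708e-06 rpm (4 s.f.).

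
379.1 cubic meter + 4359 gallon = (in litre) 379.1 cubic meter = 379.1 m^3. 1 gallon = 0.0037854118 m^3, so 4359 gallon = 4359 * 0.0037854118 = 16.50061 m^3. Sum: 379.1 + 16.50061 = 395.60061 m^3. 1 litre = 0.001 m^3, so 395.60061 m^3 = 395.60061 / 0.001 = 395600.61 litre ≈ 3.956e+05 litre (4 s.f.). Final answer: 3.956e+05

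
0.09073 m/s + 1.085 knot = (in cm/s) 64.89. Check: 0.09073 m/s is already in m/s. 1 knot = 0.51444444 m/s, so 1.085 knot = 1.085 * 0.51444444 = 0.55817222 m/s. Sum: 0.09073 + 0.55817222 = 0.64890222 m/s. 1 cm/s = 0.01 m/s, so 0.64890222 m/s = 0.64890222 / 0.01 = 64.890222 cm/s ≈ 64.89 cm/s (4 s.f.).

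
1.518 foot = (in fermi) 4.627e+14. Check: 1 foot = 0.3048 m, so 1.518 foot = 1.518 * 0.3048 = 0.4626864 m. 1 fermi = 1e-15 m, so 0.4626864 m = 0.4626864 / 1e-15 = 4.626864e+14 fermi ≈ 4.627e+14 fermi (4 s.f.).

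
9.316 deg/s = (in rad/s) 1 deg/s = 0.017453293 rad/s, so 9.316 deg/s = 9.316 * 0.017453293 = 0.16259487 rad/s. Result: 0.16259487 rad/s ≈ 0.1626 rad/s (4 s.f.). Final answer: 0.1626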